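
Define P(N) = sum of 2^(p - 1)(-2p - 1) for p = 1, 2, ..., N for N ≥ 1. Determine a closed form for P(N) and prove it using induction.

P(N) = 2^N(-2N + 1) - 1

We claim P(N) = 2^N(-2N + 1) - 1 for all N ≥ 1.
Base step (N = 1): P(1) = -3, and the closed form gives -3. They agree.
Inductive step: assume the claim holds for N = p, so P(p) = 2^p(-2p + 1) - 1.
Then P(p+1) = P(p) + (2^p(-2p - 3)) = (2^p(-2p + 1) - 1) + (2^p(-2p - 3)).
Simplifying, P(p+1) = -4·2^p·p - 2·2^p - 1 = 2^(p+1)(-2(p+1) + 1) - 1,
which is the closed form with N = p+1.
This completes the induction.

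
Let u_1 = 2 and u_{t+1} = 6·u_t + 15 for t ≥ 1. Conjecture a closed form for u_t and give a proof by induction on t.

u_t = 5·6^(t - 1) - 3

Computing the first terms: u_1 = 2, u_2 = 27, u_3 = 177. This suggests u_t = 5·6^(t - 1) - 3.
Base case (t = 1): the formula gives 2 = 2 = u_1.
Inductive step: assume the claim holds for t = r, so u_r = 5·6^(r - 1) - 3.
Then u_{r+1} = 6·u_r + 15 = 6·(5·6^(r - 1) - 3) + 15 = 5·6^r - 3 = 5·6^((r+1) - 1) - 3,
which is the claimed formula at t = r+1.
Hence, by induction on t, the claim holds for every t ≥ 1.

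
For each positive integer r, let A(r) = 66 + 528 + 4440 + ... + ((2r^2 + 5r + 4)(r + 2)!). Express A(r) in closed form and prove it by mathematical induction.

We claim A(r) = (2r + 1)(r + 3)! - 6 for all r ≥ 1.
When r = 1: A(1) = 66, and the closed form gives 66. They agree.
For the inductive step, assume it holds for an arbitrary j ≥ 1, so A(j) = (2j + 1)(j + 3)! - 6.
Then A(j+1) = A(j) + ((2j^2 + 9j + 11)(j + 3)!) = ((2j + 1)(j + 3)! - 6) + ((2j^2 + 9j + 11)(j + 3)!).
Simplifying, A(j+1) = (2(j+1) + 1)((j+1) + 3)! - 6,
which is the closed form with r = j+1.
By the principle of mathematical induction, the result holds for all r ≥ 1.

A(r) = (2r + 1)(r + 3)! - 6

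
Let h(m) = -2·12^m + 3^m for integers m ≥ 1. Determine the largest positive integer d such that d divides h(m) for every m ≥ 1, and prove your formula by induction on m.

Computing the first values: h(1) = -21 and h(2) = -279; gcd(-21, -279) = 3, so d ≤ 3.
We prove 3 | -2·12^m + 3^m for all m ≥ 1 by induction on m.
Base case (m = 1): h(1) = -21 = 3·(-7), so 3 | h(1).
For the inductive step, assume it holds for an arbitrary r ≥ 1, i.e. 3 | h(r). Then
h(r+1) − 12·h(r) = (-2·12^(r+1) + 3^(r+1)) − 12·(-2·12^r + 3^r) = (1)·3^r·(3 − 12) = (-9)·3^r. Since 3 | h(r) by the inductive hypothesis, 3 | 12·h(r); and 3 | -9 since -9 = 3·-3. Therefore 3 | h(r+1).
By the principle of mathematical induction, the result holds for all m ≥ 1.
Therefore the largest such d is 3.

d = 3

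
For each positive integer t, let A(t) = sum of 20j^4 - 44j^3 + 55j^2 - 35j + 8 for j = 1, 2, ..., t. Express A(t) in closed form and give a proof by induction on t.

A(t) = t(t^2 + 1)(4t^2 - t - 1)

We claim A(t) = t(t^2 + 1)(4t^2 - t - 1) for all t ≥ 1.
Base step (t = 1): A(1) = 4, and the closed form gives 4. They agree.
Inductive step: assume the claim holds for t = j, so A(j) = j(4j^4 - j^3 + 3j^2 - j - 1).
Then A(j+1) = A(j) + (20j^4 + 36j^3 + 43j^2 + 23j + 4) = (j(4j^4 - j^3 + 3j^2 - j - 1)) + (20j^4 + 36j^3 + 43j^2 + 23j + 4).
Simplifying, A(j+1) = (j + 1)(j^2 + 2j + 2)(4j^2 + 7j + 2) = (j+1)((j+1)^2 + 1)(4(j+1)^2 - (j+1) - 1),
which is the closed form with t = j+1.
Hence, by induction on t, the claim holds for every t ≥ 1.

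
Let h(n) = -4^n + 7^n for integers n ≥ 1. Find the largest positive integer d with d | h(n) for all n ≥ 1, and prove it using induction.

Computing the first values: h(1) = 3 and h(2) = 33; gcd(3, 33) = 3, so d ≤ 3.
We prove 3 | -4^n + 7^n for all n ≥ 1 by induction on n.
Base case (n = 1): h(1) = 3 = 3·(1), so 3 | h(1).
For the inductive step, assume it holds for an arbitrary k ≥ 1, i.e. 3 | h(k). Then
7^{k+1} − 4^{k+1} = 7·7^k − 4·4^k = 7·(7^k − 4^k) + (3)·4^k. The first term is divisible by 3 by the inductive hypothesis, and the second term (3)·4^k is divisible by 3 since 3 | 3. Hence 3 | h(k+1).
Hence, by induction on n, the claim holds for every n ≥ 1.
Therefore the largest such d is 3.

d = 3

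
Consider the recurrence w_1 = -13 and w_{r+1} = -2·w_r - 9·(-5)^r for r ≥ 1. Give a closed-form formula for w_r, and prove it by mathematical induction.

w_r = -(-2)^r + 3(-5)^r

Computing the first terms: w_1 = -13, w_2 = 71, w_3 = -367. This suggests w_r = -(-2)^r + 3(-5)^r.
Base step (r = 1): the formula gives -13 = -13 = w_1.
Inductive step: suppose the statement holds for some j ≥ 1, so w_j = -(-2)^j + 3(-5)^j.
Then w_{j+1} = -2·w_j - 9·(-5)^j = -2·(-(-2)^j + 3(-5)^j) - 9·(-5)^j = -(-2)^(j + 1) + 3(-5)^(j + 1),
which is the claimed formula at r = j+1.
By the principle of mathematical induction, the result holds for all r ≥ 1.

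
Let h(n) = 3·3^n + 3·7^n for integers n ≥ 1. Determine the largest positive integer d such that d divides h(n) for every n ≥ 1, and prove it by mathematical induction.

Computing the first values: h(1) = 30 and h(2) = 174; gcd(30, 174) = 6, so d ≤ 6.
We prove 6 | 3·3^n + 3·7^n for all n ≥ 1 by induction on n.
Base case (n = 1): h(1) = 30 = 6·(5), so 6 | h(1).
Suppose the result is true for n = k, i.e. 6 | h(k). Then
h(k+1) − 7·h(k) = (3·3^(k+1) + 3·7^(k+1)) − 7·(3·3^k + 3·7^k) = (3)·3^k·(3 − 7) = (-12)·3^k. Since 6 | h(k) by the inductive hypothesis, 6 | 7·h(k); and 6 | -12 since -12 = 6·-2. Therefore 6 | h(k+1).
By the principle of mathematical induction, the result holds for all n ≥ 1.
Therefore the largest such d is 6.

d = 6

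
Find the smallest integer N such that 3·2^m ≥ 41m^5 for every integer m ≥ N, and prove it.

At m = 27: 402653184 < 588305187, so the inequality fails and N ≥ 28. We prove 3·2^m ≥ 41m^5 for all m ≥ 28.
For the base case m = 28: 3·2^m = 805306368 and 41m^5 = 705625088, so 805306368 ≥ 705625088.
For the inductive step, assume it holds for an arbitrary r ≥ 28, so 3·2^r ≥ 41r^5.
Then 3·2^(r + 1) = 2·(3·2^r) ≥ 2·(41r^5).
Also, for r ≥ 28 we have 2·(41r^5) ≥ 41(r+1)^5, since 2 ≥ (1 + 1/r)^5 for all r ≥ 28.
Combining, 3·2^(r + 1) ≥ 41(r+1)^5.
This completes the induction.
Hence the smallest such N is 28.

N = 28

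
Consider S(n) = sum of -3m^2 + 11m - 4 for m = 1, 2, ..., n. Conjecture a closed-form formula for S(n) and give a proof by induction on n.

We claim S(n) = -n(n^2 - 4n - 1) for all n ≥ 1.
Base case (n = 1): S(1) = 4, and the closed form gives 4. They agree.
Inductive step: suppose the statement holds for some m ≥ 1, so S(m) = m(-m^2 + 4m + 1).
Then S(m+1) = S(m) + (-3m^2 + 5m + 4) = (m(-m^2 + 4m + 1)) + (-3m^2 + 5m + 4).
Simplifying, S(m+1) = -(m + 1)(m^2 - 2m - 4) = -(m+1)((m+1)^2 - 4(m+1) - 1),
which is the closed form with n = m+1.
This completes the induction.

S(n) = -n(n^2 - 4n - 1)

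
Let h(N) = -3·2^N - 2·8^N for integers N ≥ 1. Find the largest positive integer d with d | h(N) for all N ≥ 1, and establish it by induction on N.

Computing the first values: h(1) = -22 and h(2) = -140; gcd(-22, -140) = 2, so d ≤ 2.
We prove 2 | -3·2^N - 2·8^N for all N ≥ 1 by induction on N.
When N = 1: h(1) = -22 = 2·(-11), so 2 | h(1).
Suppose the result is true for N = i, i.e. 2 | h(i). Then
h(i+1) − 8·h(i) = (-3·2^(i+1) - 2·8^(i+1)) − 8·(-3·2^i - 2·8^i) = (-3)·2^i·(2 − 8) = (18)·2^i. Since 2 | h(i) by the inductive hypothesis, 2 | 8·h(i); and 2 | 18 since 18 = 2·9. Therefore 2 | h(i+1).
This completes the induction.
Therefore the largest such d is 2.

d = 2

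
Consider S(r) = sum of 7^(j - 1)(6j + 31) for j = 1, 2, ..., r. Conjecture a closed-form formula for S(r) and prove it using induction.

S(r) = 7^r(r + 5) - 5

We claim S(r) = 7^r(r + 5) - 5 for all r ≥ 1.
Base step (r = 1): S(1) = 37, and the closed form gives 37. They agree.
Inductive step: suppose the statement holds for some j ≥ 1, so S(j) = 7^j(j + 5) - 5.
Then S(j+1) = S(j) + (7^j(6j + 37)) = (7^j(j + 5) - 5) + (7^j(6j + 37)).
Simplifying, S(j+1) = 7·7^j·j + 42·7^j - 5 = 7^(j+1)((j+1) + 5) - 5,
which is the closed form with r = j+1.
This completes the induction.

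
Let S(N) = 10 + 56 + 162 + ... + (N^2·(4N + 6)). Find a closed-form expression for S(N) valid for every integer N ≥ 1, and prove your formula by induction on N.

S(N) = N(N + 1)(N^2 + 3N + 1)

We claim S(N) = N(N + 1)(N^2 + 3N + 1) for all N ≥ 1.
When N = 1: S(1) = 10, and the closed form gives 10. They agree.
Inductive step: assume the claim holds for N = r, so S(r) = r(r^3 + 4r^2 + 4r + 1).
Then S(r+1) = S(r) + ((r + 1)^2·(4r + 10)) = (r(r^3 + 4r^2 + 4r + 1)) + ((r + 1)^2·(4r + 10)).
Simplifying, S(r+1) = (r + 1)(r + 2)(r^2 + 5r + 5) = (r+1)((r+1) + 1)((r+1)^2 + 3(r+1) + 1),
which is the closed form with N = r+1.
By the principle of mathematical induction, the result holds for all N ≥ 1.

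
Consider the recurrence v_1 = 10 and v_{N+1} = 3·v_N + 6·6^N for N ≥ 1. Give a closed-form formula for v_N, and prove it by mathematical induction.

Computing the first terms: v_1 = 10, v_2 = 66, v_3 = 414. This suggests v_N = -2·3^(N - 1) + 2·6^N.
Base case (N = 1): the formula gives 10 = 10 = v_1.
Suppose the result is true for N = i, so v_i = -2·3^(i - 1) + 2·6^i.
Then v_{i+1} = 3·v_i + 6·6^i = 3·(-2·3^(i - 1) + 2·6^i) + 6·6^i = -2·3^i + 2·6^(i + 1) = -2·3^((i+1) - 1) + 2·6^(i+1),
which is the claimed formula at N = i+1.
By induction, the statement is established for all N ≥ 1.

v_N = -2·3^(N - 1) + 2·6^N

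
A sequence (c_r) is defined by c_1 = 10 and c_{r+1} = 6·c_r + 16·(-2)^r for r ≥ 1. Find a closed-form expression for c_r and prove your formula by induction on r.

Computing the first terms: c_1 = 10, c_2 = 28, c_3 = 232. This suggests c_r = (-2)^(r + 1) + 6^r.
Base step (r = 1): the formula gives 10 = 10 = c_1.
Inductive step: assume the claim holds for r = j, so c_j = (-2)^(j + 1) + 6^j.
Then c_{j+1} = 6·c_j + 16·(-2)^j = 6·((-2)^(j + 1) + 6^j) + 16·(-2)^j = (-2)^(j + 2) + 6^(j + 1) = (-2)^((j+1) + 1) + 6^(j+1),
which is the claimed formula at r = j+1.
This completes the induction.

c_r = (-2)^(r + 1) + 6^r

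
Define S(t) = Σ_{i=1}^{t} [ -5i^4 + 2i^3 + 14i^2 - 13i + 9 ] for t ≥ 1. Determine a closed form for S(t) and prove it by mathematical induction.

We claim S(t) = -t(t^4 + 2t^3 - 4t^2 - t - 5) for all t ≥ 1.
For the base case t = 1: S(1) = 7, and the closed form gives 7. They agree.
Inductive step: assume the claim holds for t = i, so S(i) = i(-i^4 - 2i^3 + 4i^2 + i + 5).
Then S(i+1) = S(i) + (-5i^4 - 18i^3 - 10i^2 + i + 7) = (i(-i^4 - 2i^3 + 4i^2 + i + 5)) + (-5i^4 - 18i^3 - 10i^2 + i + 7).
Simplifying, S(i+1) = -(i + 1)(i^4 + 6i^3 + 8i^2 + i - 7) = -(i+1)((i+1)^4 + 2(i+1)^3 - 4(i+1)^2 - (i+1) - 5),
which is the closed form with t = i+1.
Hence, by induction on t, the claim holds for every t ≥ 1.

S(t) = -t(t^4 + 2t^3 - 4t^2 - t - 5)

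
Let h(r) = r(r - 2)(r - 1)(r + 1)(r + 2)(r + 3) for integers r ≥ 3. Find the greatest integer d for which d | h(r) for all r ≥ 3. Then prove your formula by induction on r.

d = 720

Computing the first values: h(3) = 720 and h(4) = 5040; gcd(720, 5040) = 720, so d ≤ 720.
We prove 720 | r(r - 2)(r - 1)(r + 1)(r + 2)(r + 3) for all r ≥ 3 by induction on r.
When r = 3: h(3) = 720 = 720·(1), so 720 | h(3).
Inductive step: assume the claim holds for r = j, i.e. 720 | h(j). Then
h(j+1) − h(j) = (j-1)·j·(j+1)·(j+2)·(j+3)·(j+4) − (j-2)·(j-1)·j·(j+1)·(j+2)·(j+3) = (j-1)·j·(j+1)·(j+2)·(j+3)·[(j+4) − (j-2)] = 6·(j-1)·j·(j+1)·(j+2)·(j+3). The product of 5 consecutive integers is divisible by (5)! = 120, so h(j+1) − h(j) is divisible by 6·120 = 720. By the inductive hypothesis 720 | h(j), hence 720 | h(j+1).
By the principle of mathematical induction, the result holds for all r ≥ 3.
Therefore the largest such d is 720.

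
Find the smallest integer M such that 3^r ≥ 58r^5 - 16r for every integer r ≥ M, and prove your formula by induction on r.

At r = 16: 43046721 < 60817152, so the inequality fails and M ≥ 17. We prove 3^r ≥ 58r^5 - 16r for all r ≥ 17.
For the base case r = 17: 3^r = 129140163 and 58r^5 - 16r = 82351434, so 129140163 ≥ 82351434.
For the inductive step, assume it holds for an arbitrary i ≥ 17, so 3^i ≥ 58i^5 - 16i.
Then 3^(i + 1) = 3·(3^i) ≥ 3·(58i^5 - 16i).
Also, for i ≥ 17 we have 3·(58i^5 - 16i) ≥ 58(i+1)^5 - 16(i+1), since 3·(58i^5 - 16i) − (58(i+1)^5 - 16(i+1)) = 116i^5 - 290i^4 - 580i^3 - 580i^2 - 322i - 42, which is nonnegative for all i ≥ 17.
Combining, 3^(i + 1) ≥ 58(i+1)^5 - 16(i+1).
Hence, by induction on r, the claim holds for every r ≥ 17.
Hence the smallest such M is 17.

M = 17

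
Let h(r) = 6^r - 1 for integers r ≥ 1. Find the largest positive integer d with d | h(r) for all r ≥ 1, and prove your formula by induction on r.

Computing the first values: h(1) = 5 and h(2) = 35; gcd(5, 35) = 5, so d ≤ 5.
We prove 5 | 6^r - 1 for all r ≥ 1 by induction on r.
When r = 1: h(1) = 5 = 5·(1), so 5 | h(1).
Inductive step: assume the claim holds for r = m, i.e. 5 | h(m). Then
6^{m+1} − 1^{m+1} = 6·6^m − 1·1^m = 6·(6^m − 1^m) + (5)·1^m. The first term is divisible by 5 by the inductive hypothesis, and the second term (5)·1^m is divisible by 5 since 5 | 5. Hence 5 | h(m+1).
By the principle of mathematical induction, the result holds for all r ≥ 1.
Therefore the largest such d is 5.

d = 5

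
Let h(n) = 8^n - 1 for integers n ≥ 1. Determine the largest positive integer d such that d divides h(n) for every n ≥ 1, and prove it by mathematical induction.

Computing the first values: h(1) = 7 and h(2) = 63; gcd(7, 63) = 7, so d ≤ 7.
We prove 7 | 8^n - 1 for all n ≥ 1 by induction on n.
Base step (n = 1): h(1) = 7 = 7·(1), so 7 | h(1).
For the inductive step, assume it holds for an arbitrary k ≥ 1, i.e. 7 | h(k). Then
8^{k+1} − 1^{k+1} = 8·8^k − 1·1^k = 8·(8^k − 1^k) + (7)·1^k. The first term is divisible by 7 by the inductive hypothesis, and the second term (7)·1^k is divisible by 7 since 7 | 7. Hence 7 | h(k+1).
By the principle of mathematical induction, the result holds for all n ≥ 1.
Therefore the largest such d is 7.

d = 7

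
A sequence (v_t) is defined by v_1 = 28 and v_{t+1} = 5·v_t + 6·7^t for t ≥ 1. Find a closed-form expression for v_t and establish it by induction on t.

v_t = 7·5^(t - 1) + 3·7^t

Computing the first terms: v_1 = 28, v_2 = 182, v_3 = 1204. This suggests v_t = 7·5^(t - 1) + 3·7^t.
Base case (t = 1): the formula gives 28 = 28 = v_1.
Inductive step: suppose the statement holds for some j ≥ 1, so v_j = 7·5^(j - 1) + 3·7^j.
Then v_{j+1} = 5·v_j + 6·7^j = 5·(7·5^(j - 1) + 3·7^j) + 6·7^j = 7·5^j + 3·7^(j + 1) = 7·5^((j+1) - 1) + 3·7^(j+1),
which is the claimed formula at t = j+1.
This completes the induction.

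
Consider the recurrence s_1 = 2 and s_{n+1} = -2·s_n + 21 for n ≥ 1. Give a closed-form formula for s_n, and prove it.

Computing the first terms: s_1 = 2, s_2 = 17, s_3 = -13. This suggests s_n = -5(-2)^(n - 1) + 7.
For the base case n = 1: the formula gives 2 = 2 = s_1.
Inductive step: suppose the statement holds for some k ≥ 1, so s_k = -5(-2)^(k - 1) + 7.
Then s_{k+1} = -2·s_k + 21 = -2·(-5(-2)^(k - 1) + 7) + 21 = -5(-2)^k + 7 = -5(-2)^((k+1) - 1) + 7,
which is the claimed formula at n = k+1.
This completes the induction.

s_n = -5(-2)^(n - 1) + 7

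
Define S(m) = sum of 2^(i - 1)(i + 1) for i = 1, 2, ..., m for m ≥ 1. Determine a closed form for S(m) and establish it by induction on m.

S(m) = 2^m·m

We claim S(m) = 2^m·m for all m ≥ 1.
When m = 1: S(1) = 2, and the closed form gives 2. They agree.
Inductive step: suppose the statement holds for some i ≥ 1, so S(i) = 2^i·i.
Then S(i+1) = S(i) + (2^i(i + 2)) = (2^i·i) + (2^i(i + 2)).
Simplifying, S(i+1) = 2^(i + 1)(i + 1) = 2^(i+1)·(i+1),
which is the closed form with m = i+1.
By induction, the statement is established for all m ≥ 1.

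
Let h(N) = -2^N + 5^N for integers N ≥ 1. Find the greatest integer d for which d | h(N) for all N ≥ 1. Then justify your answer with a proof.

d = 3

Computing the first values: h(1) = 3 and h(2) = 21; gcd(3, 21) = 3, so d ≤ 3.
We prove 3 | -2^N + 5^N for all N ≥ 1 by induction on N.
Base step (N = 1): h(1) = 3 = 3·(1), so 3 | h(1).
Inductive step: suppose the statement holds for some m ≥ 1, i.e. 3 | h(m). Then
5^{m+1} − 2^{m+1} = 5·5^m − 2·2^m = 5·(5^m − 2^m) + (3)·2^m. The first term is divisible by 3 by the inductive hypothesis, and the second term (3)·2^m is divisible by 3 since 3 | 3. Hence 3 | h(m+1).
By the principle of mathematical induction, the result holds for all N ≥ 1.
Therefore the largest such d is 3.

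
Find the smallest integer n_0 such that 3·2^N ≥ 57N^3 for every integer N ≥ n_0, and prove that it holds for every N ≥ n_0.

At N = 16: 196608 < 233472, so the inequality fails and n_0 ≥ 17. We prove 3·2^N ≥ 57N^3 for all N ≥ 17.
When N = 17: 3·2^N = 393216 and 57N^3 = 280041, so 393216 ≥ 280041.
Inductive step: suppose the statement holds for some i ≥ 17, so 3·2^i ≥ 57i^3.
Then 3·2^(i + 1) = 2·(3·2^i) ≥ 2·(57i^3).
Also, for i ≥ 17 we have 2·(57i^3) ≥ 57(i+1)^3, since 2 ≥ (1 + 1/i)^3 for all i ≥ 17.
Combining, 3·2^(i + 1) ≥ 57(i+1)^3.
This completes the induction.
Hence the smallest such n_0 is 17.

n_0 = 17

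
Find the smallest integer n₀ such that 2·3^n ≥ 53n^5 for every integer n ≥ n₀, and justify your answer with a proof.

At n = 15: 28697814 < 40246875, so the inequality fails and n₀ ≥ 16. We prove 2·3^n ≥ 53n^5 for all n ≥ 16.
For the base case n = 16: 2·3^n = 86093442 and 53n^5 = 55574528, so 86093442 ≥ 55574528.
Inductive step: assume the claim holds for n = i, so 2·3^i ≥ 53i^5.
Then 2·3^(i + 1) = 3·(2·3^i) ≥ 3·(53i^5).
Also, for i ≥ 16 we have 3·(53i^5) ≥ 53(i+1)^5, since 3 ≥ (1 + 1/i)^5 for all i ≥ 16.
Combining, 2·3^(i + 1) ≥ 53(i+1)^5.
By the principle of mathematical induction, the result holds for all n ≥ 16.
Hence the smallest such n₀ is 16.

n₀ = 16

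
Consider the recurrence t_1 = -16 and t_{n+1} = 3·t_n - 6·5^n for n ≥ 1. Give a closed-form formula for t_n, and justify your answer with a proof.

Computing the first terms: t_1 = -16, t_2 = -78, t_3 = -384. This suggests t_n = -3^(n - 1) - 3·5^n.
When n = 1: the formula gives -16 = -16 = t_1.
Inductive step: suppose the statement holds for some p ≥ 1, so t_p = -3^(p - 1) - 3·5^p.
Then t_{p+1} = 3·t_p - 6·5^p = 3·(-3^(p - 1) - 3·5^p) - 6·5^p = -3^p - 3·5^(p + 1) = -3^((p+1) - 1) - 3·5^(p+1),
which is the claimed formula at n = p+1.
Hence, by induction on n, the claim holds for every n ≥ 1.

t_n = -3^(n - 1) - 3·5^n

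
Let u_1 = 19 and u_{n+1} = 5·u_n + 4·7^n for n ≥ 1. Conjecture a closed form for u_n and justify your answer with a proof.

Computing the first terms: u_1 = 19, u_2 = 123, u_3 = 811. This suggests u_n = 5^n + 2·7^n.
When n = 1: the formula gives 19 = 19 = u_1.
Inductive step: suppose the statement holds for some j ≥ 1, so u_j = 5^j + 2·7^j.
Then u_{j+1} = 5·u_j + 4·7^j = 5·(5^j + 2·7^j) + 4·7^j = 5^(j + 1) + 2·7^(j + 1),
which is the claimed formula at n = j+1.
By induction, the statement is established for all n ≥ 1.

u_n = 5^n + 2·7^n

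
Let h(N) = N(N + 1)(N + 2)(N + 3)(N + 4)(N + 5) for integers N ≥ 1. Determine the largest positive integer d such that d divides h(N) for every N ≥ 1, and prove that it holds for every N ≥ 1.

Computing the first values: h(1) = 720 and h(2) = 5040; gcd(720, 5040) = 720, so d ≤ 720.
We prove 720 | N(N + 1)(N + 2)(N + 3)(N + 4)(N + 5) for all N ≥ 1 by induction on N.
For the base case N = 1: h(1) = 720 = 720·(1), so 720 | h(1).
Suppose the result is true for N = m, i.e. 720 | h(m). Then
h(m+1) − h(m) = (m+1)·(m+2)·(m+3)·(m+4)·(m+5)·(m+6) − m·(m+1)·(m+2)·(m+3)·(m+4)·(m+5) = (m+1)·(m+2)·(m+3)·(m+4)·(m+5)·[(m+6) − m] = 6·(m+1)·(m+2)·(m+3)·(m+4)·(m+5). The product of 5 consecutive integers is divisible by (5)! = 120, so h(m+1) − h(m) is divisible by 6·120 = 720. By the inductive hypothesis 720 | h(m), hence 720 | h(m+1).
By induction, the statement is established for all N ≥ 1.
Therefore the largest such d is 720.

d = 720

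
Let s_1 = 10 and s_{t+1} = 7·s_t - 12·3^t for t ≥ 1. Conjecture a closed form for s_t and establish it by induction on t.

s_t = 3^(t + 1) + 7^(t - 1)

Computing the first terms: s_1 = 10, s_2 = 34, s_3 = 130. This suggests s_t = 3^(t + 1) + 7^(t - 1).
Base case (t = 1): the formula gives 10 = 10 = s_1.
Inductive step: assume the claim holds for t = j, so s_j = 3^(j + 1) + 7^(j - 1).
Then s_{j+1} = 7·s_j - 12·3^j = 7·(3^(j + 1) + 7^(j - 1)) - 12·3^j = 3^(j + 2) + 7^j = 3^((j+1) + 1) + 7^((j+1) - 1),
which is the claimed formula at t = j+1.
By induction, the statement is established for all t ≥ 1.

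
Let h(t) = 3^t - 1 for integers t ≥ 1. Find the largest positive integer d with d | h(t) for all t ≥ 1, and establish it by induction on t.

Computing the first values: h(1) = 2 and h(2) = 8; gcd(2, 8) = 2, so d ≤ 2.
We prove 2 | 3^t - 1 for all t ≥ 1 by induction on t.
When t = 1: h(1) = 2 = 2·(1), so 2 | h(1).
Suppose the result is true for t = k, i.e. 2 | h(k). Then
3^{k+1} − 1^{k+1} = 3·3^k − 1·1^k = 3·(3^k − 1^k) + (2)·1^k. The first term is divisible by 2 by the inductive hypothesis, and the second term (2)·1^k is divisible by 2 since 2 | 2. Hence 2 | h(k+1).
This completes the induction.
Therefore the largest such d is 2.

d = 2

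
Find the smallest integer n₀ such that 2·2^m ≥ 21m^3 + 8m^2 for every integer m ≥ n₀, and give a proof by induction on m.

n₀ = 16

At m = 15: 65536 < 72675, so the inequality fails and n₀ ≥ 16. We prove 2·2^m ≥ 21m^3 + 8m^2 for all m ≥ 16.
Base case (m = 16): 2·2^m = 131072 and 21m^3 + 8m^2 = 88064, so 131072 ≥ 88064.
For the inductive step, assume it holds for an arbitrary j ≥ 16, so 2·2^j ≥ 21j^3 + 8j^2.
Then 2·2^(j + 1) = 2·(2·2^j) ≥ 2·(21j^3 + 8j^2).
Also, for j ≥ 16 we have 2·(21j^3 + 8j^2) ≥ 21(j+1)^3 + 8(j+1)^2, since 2·(21j^3 + 8j^2) − (21(j+1)^3 + 8(j+1)^2) = 21j^3 - 55j^2 - 79j - 29, which is nonnegative for all j ≥ 16.
Combining, 2·2^(j + 1) ≥ 21(j+1)^3 + 8(j+1)^2.
Hence, by induction on m, the claim holds for every m ≥ 16.
Hence the smallest such n₀ is 16.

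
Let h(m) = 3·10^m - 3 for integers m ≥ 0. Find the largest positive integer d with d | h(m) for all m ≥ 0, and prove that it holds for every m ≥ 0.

Computing the first values: h(0) = 0 and h(1) = 27; gcd(0, 27) = 27, so d ≤ 27.
We prove 27 | 3·10^m - 3 for all m ≥ 0 by induction on m.
When m = 0: h(0) = 0 = 27·(0), so 27 | h(0).
For the inductive step, assume it holds for an arbitrary r ≥ 0, i.e. 27 | h(r). Then
h(r+1) = 3·10^(r+1) - 3 = 10·(3·10^r - 3) + 27 = 10·h(r) + 27. The first term is divisible by 27 by the inductive hypothesis, and 27 is divisible by 27. Hence 27 | h(r+1).
This completes the induction.
Therefore the largest such d is 27.

d = 27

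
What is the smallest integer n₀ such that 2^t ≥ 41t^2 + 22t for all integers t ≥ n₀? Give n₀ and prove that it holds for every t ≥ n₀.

n₀ = 13

At t = 12: 4096 < 6168, so the inequality fails and n₀ ≥ 13. We prove 2^t ≥ 41t^2 + 22t for all t ≥ 13.
Base step (t = 13): 2^t = 8192 and 41t^2 + 22t = 7215, so 8192 ≥ 7215.
For the inductive step, assume it holds for an arbitrary k ≥ 13, so 2^k ≥ 41k^2 + 22k.
Then 2^(k + 1) = 2·(2^k) ≥ 2·(41k^2 + 22k).
Also, for k ≥ 13 we have 2·(41k^2 + 22k) ≥ 41(k+1)^2 + 22(k+1), since 2·(41k^2 + 22k) − (41(k+1)^2 + 22(k+1)) = 41k^2 - 60k - 63, which is nonnegative for all k ≥ 13.
Combining, 2^(k + 1) ≥ 41(k+1)^2 + 22(k+1).
By the principle of mathematical induction, the result holds for all t ≥ 13.
Hence the smallest such n₀ is 13.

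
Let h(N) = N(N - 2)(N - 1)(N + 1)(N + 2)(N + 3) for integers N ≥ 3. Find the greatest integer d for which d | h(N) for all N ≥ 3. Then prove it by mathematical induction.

d = 720

Computing the first values: h(3) = 720 and h(4) = 5040; gcd(720, 5040) = 720, so d ≤ 720.
We prove 720 | N(N - 2)(N - 1)(N + 1)(N + 2)(N + 3) for all N ≥ 3 by induction on N.
For the base case N = 3: h(3) = 720 = 720·(1), so 720 | h(3).
Suppose the result is true for N = r, i.e. 720 | h(r). Then
h(r+1) − h(r) = (r-1)·r·(r+1)·(r+2)·(r+3)·(r+4) − (r-2)·(r-1)·r·(r+1)·(r+2)·(r+3) = (r-1)·r·(r+1)·(r+2)·(r+3)·[(r+4) − (r-2)] = 6·(r-1)·r·(r+1)·(r+2)·(r+3). The product of 5 consecutive integers is divisible by (5)! = 120, so h(r+1) − h(r) is divisible by 6·120 = 720. By the inductive hypothesis 720 | h(r), hence 720 | h(r+1).
By the principle of mathematical induction, the result holds for all N ≥ 3.
Therefore the largest such d is 720.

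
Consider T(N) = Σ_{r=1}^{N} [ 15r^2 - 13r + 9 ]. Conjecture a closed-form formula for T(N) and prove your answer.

T(N) = N(5N^2 + N + 5)

We claim T(N) = N(5N^2 + N + 5) for all N ≥ 1.
Base case (N = 1): T(1) = 11, and the closed form gives 11. They agree.
Inductive step: assume the claim holds for N = r, so T(r) = r(5r^2 + r + 5).
Then T(r+1) = T(r) + (15r^2 + 17r + 11) = (r(5r^2 + r + 5)) + (15r^2 + 17r + 11).
Simplifying, T(r+1) = (r + 1)(5r^2 + 11r + 11) = (r+1)(5(r+1)^2 + (r+1) + 5),
which is the closed form with N = r+1.
Hence, by induction on N, the claim holds for every N ≥ 1.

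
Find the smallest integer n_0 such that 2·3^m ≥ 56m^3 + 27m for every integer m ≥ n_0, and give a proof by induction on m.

At m = 9: 39366 < 41067, so the inequality fails and n_0 ≥ 10. We prove 2·3^m ≥ 56m^3 + 27m for all m ≥ 10.
Base case (m = 10): 2·3^m = 118098 and 56m^3 + 27m = 56270, so 118098 ≥ 56270.
Inductive step: suppose the statement holds for some j ≥ 10, so 2·3^j ≥ 56j^3 + 27j.
Then 2·3^(j + 1) = 3·(2·3^j) ≥ 3·(56j^3 + 27j).
Also, for j ≥ 10 we have 3·(56j^3 + 27j) ≥ 56(j+1)^3 + 27(j+1), since 3·(56j^3 + 27j) − (56(j+1)^3 + 27(j+1)) = 112j^3 - 168j^2 - 114j - 83, which is nonnegative for all j ≥ 10.
Combining, 2·3^(j + 1) ≥ 56(j+1)^3 + 27(j+1).
This completes the induction.
Hence the smallest such n_0 is 10.

n_0 = 10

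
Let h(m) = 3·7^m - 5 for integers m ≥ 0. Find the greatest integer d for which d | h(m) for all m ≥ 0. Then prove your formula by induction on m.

d = 2

Computing the first values: h(0) = -2 and h(1) = 16; gcd(-2, 16) = 2, so d ≤ 2.
We prove 2 | 3·7^m - 5 for all m ≥ 0 by induction on m.
Base case (m = 0): h(0) = -2 = 2·(-1), so 2 | h(0).
Inductive step: suppose the statement holds for some i ≥ 0, i.e. 2 | h(i). Then
h(i+1) = 3·7^(i+1) - 5 = 7·(3·7^i - 5) + 30 = 7·h(i) + 30. The first term is divisible by 2 by the inductive hypothesis, and 30 is divisible by 2. Hence 2 | h(i+1).
By induction, the statement is established for all m ≥ 0.
Therefore the largest such d is 2.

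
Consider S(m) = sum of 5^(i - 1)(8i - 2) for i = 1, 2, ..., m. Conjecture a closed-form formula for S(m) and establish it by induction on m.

We claim S(m) = 5^m(2m - 1) + 1 for all m ≥ 1.
When m = 1: S(1) = 6, and the closed form gives 6. They agree.
Suppose the result is true for m = i, so S(i) = 5^i(2i - 1) + 1.
Then S(i+1) = S(i) + (5^i(8i + 6)) = (5^i(2i - 1) + 1) + (5^i(8i + 6)).
Simplifying, S(i+1) = 10·5^i·i + 5·5^i + 1 = 5^(i+1)(2(i+1) - 1) + 1,
which is the closed form with m = i+1.
By induction, the statement is established for all m ≥ 1.

S(m) = 5^m(2m - 1) + 1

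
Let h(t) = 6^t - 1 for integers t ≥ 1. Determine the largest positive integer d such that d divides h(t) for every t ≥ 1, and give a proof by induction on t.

Computing the first values: h(1) = 5 and h(2) = 35; gcd(5, 35) = 5, so d ≤ 5.
We prove 5 | 6^t - 1 for all t ≥ 1 by induction on t.
For the base case t = 1: h(1) = 5 = 5·(1), so 5 | h(1).
Suppose the result is true for t = m, i.e. 5 | h(m). Then
6^{m+1} − 1^{m+1} = 6·6^m − 1·1^m = 6·(6^m − 1^m) + (5)·1^m. The first term is divisible by 5 by the inductive hypothesis, and the second term (5)·1^m is divisible by 5 since 5 | 5. Hence 5 | h(m+1).
By the principle of mathematical induction, the result holds for all t ≥ 1.
Therefore the largest such d is 5.

d = 5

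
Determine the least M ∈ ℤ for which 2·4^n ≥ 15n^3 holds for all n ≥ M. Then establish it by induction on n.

M = 5

At n = 4: 512 < 960, so the inequality fails and M ≥ 5. We prove 2·4^n ≥ 15n^3 for all n ≥ 5.
Base case (n = 5): 2·4^n = 2048 and 15n^3 = 1875, so 2048 ≥ 1875.
Suppose the result is true for n = j, so 2·4^j ≥ 15j^3.
Then 2·4^(j + 1) = 4·(2·4^j) ≥ 4·(15j^3).
Also, for j ≥ 5 we have 4·(15j^3) ≥ 15(j+1)^3, since 4 ≥ (1 + 1/j)^3 for all j ≥ 5.
Combining, 2·4^(j + 1) ≥ 15(j+1)^3.
This completes the induction.
Hence the smallest such M is 5.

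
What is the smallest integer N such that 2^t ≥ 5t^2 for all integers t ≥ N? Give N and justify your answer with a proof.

At t = 8: 256 < 320, so the inequality fails and N ≥ 9. We prove 2^t ≥ 5t^2 for all t ≥ 9.
When t = 9: 2^t = 512 and 5t^2 = 405, so 512 ≥ 405.
For the inductive step, assume it holds for an arbitrary r ≥ 9, so 2^r ≥ 5r^2.
Then 2^(r + 1) = 2·(2^r) ≥ 2·(5r^2).
Also, for r ≥ 9 we have 2·(5r^2) ≥ 5(r+1)^2, since 2 ≥ (1 + 1/r)^2 for all r ≥ 9.
Combining, 2^(r + 1) ≥ 5(r+1)^2.
By the principle of mathematical induction, the result holds for all t ≥ 9.
Hence the smallest such N is 9.

N = 9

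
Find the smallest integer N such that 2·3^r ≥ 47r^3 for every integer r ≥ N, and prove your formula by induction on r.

N = 9

At r = 8: 13122 < 24064, so the inequality fails and N ≥ 9. We prove 2·3^r ≥ 47r^3 for all r ≥ 9.
Base case (r = 9): 2·3^r = 39366 and 47r^3 = 34263, so 39366 ≥ 34263.
Inductive step: suppose the statement holds for some m ≥ 9, so 2·3^m ≥ 47m^3.
Then 2·3^(m + 1) = 3·(2·3^m) ≥ 3·(47m^3).
Also, for m ≥ 9 we have 3·(47m^3) ≥ 47(m+1)^3, since 3 ≥ (1 + 1/m)^3 for all m ≥ 9.
Combining, 2·3^(m + 1) ≥ 47(m+1)^3.
By the principle of mathematical induction, the result holds for all r ≥ 9.
Hence the smallest such N is 9.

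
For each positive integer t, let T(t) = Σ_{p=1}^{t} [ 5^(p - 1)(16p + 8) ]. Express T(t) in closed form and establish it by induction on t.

We claim T(t) = 5^t(4t + 1) - 1 for all t ≥ 1.
Base step (t = 1): T(1) = 24, and the closed form gives 24. They agree.
Suppose the result is true for t = p, so T(p) = 5^p(4p + 1) - 1.
Then T(p+1) = T(p) + (5^p(16p + 24)) = (5^p(4p + 1) - 1) + (5^p(16p + 24)).
Simplifying, T(p+1) = 20·5^p·p + 25·5^p - 1 = 5^(p+1)(4(p+1) + 1) - 1,
which is the closed form with t = p+1.
Hence, by induction on t, the claim holds for every t ≥ 1.

T(t) = 5^t(4t + 1) - 1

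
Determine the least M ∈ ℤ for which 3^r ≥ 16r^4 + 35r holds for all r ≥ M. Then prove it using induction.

M = 12

At r = 11: 177147 < 234641, so the inequality fails and M ≥ 12. We prove 3^r ≥ 16r^4 + 35r for all r ≥ 12.
For the base case r = 12: 3^r = 531441 and 16r^4 + 35r = 332196, so 531441 ≥ 332196.
Inductive step: assume the claim holds for r = k, so 3^k ≥ 16k^4 + 35k.
Then 3^(k + 1) = 3·(3^k) ≥ 3·(16k^4 + 35k).
Also, for k ≥ 12 we have 3·(16k^4 + 35k) ≥ 16(k+1)^4 + 35(k+1), since 3·(16k^4 + 35k) − (16(k+1)^4 + 35(k+1)) = 32k^4 - 64k^3 - 96k^2 + 6k - 51, which is nonnegative for all k ≥ 12.
Combining, 3^(k + 1) ≥ 16(k+1)^4 + 35(k+1).
By the principle of mathematical induction, the result holds for all r ≥ 12.
Hence the smallest such M is 12.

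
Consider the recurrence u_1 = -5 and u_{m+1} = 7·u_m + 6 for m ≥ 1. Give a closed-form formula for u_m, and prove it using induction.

u_m = -4·7^(m - 1) - 1

Computing the first terms: u_1 = -5, u_2 = -29, u_3 = -197. This suggests u_m = -4·7^(m - 1) - 1.
Base step (m = 1): the formula gives -5 = -5 = u_1.
Inductive step: suppose the statement holds for some p ≥ 1, so u_p = -4·7^(p - 1) - 1.
Then u_{p+1} = 7·u_p + 6 = 7·(-4·7^(p - 1) - 1) + 6 = -4·7^p - 1 = -4·7^((p+1) - 1) - 1,
which is the claimed formula at m = p+1.
By induction, the statement is established for all m ≥ 1.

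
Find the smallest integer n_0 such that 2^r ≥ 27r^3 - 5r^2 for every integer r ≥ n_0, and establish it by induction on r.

At r = 17: 131072 < 131206, so the inequality fails and n_0 ≥ 18. We prove 2^r ≥ 27r^3 - 5r^2 for all r ≥ 18.
Base case (r = 18): 2^r = 262144 and 27r^3 - 5r^2 = 155844, so 262144 ≥ 155844.
Inductive step: assume the claim holds for r = j, so 2^j ≥ 27j^3 - 5j^2.
Then 2^(j + 1) = 2·(2^j) ≥ 2·(27j^3 - 5j^2).
Also, for j ≥ 18 we have 2·(27j^3 - 5j^2) ≥ 27(j+1)^3 - 5(j+1)^2, since 2·(27j^3 - 5j^2) − (27(j+1)^3 - 5(j+1)^2) = 27j^3 - 86j^2 - 71j - 22, which is nonnegative for all j ≥ 18.
Combining, 2^(j + 1) ≥ 27(j+1)^3 - 5(j+1)^2.
By induction, the statement is established for all r ≥ 18.
Hence the smallest such n_0 is 18.

n_0 = 18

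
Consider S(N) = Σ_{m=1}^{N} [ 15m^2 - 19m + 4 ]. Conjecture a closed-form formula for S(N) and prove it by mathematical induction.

S(N) = N(N - 1)(5N + 3)

We claim S(N) = N(N - 1)(5N + 3) for all N ≥ 1.
Base case (N = 1): S(1) = 0, and the closed form gives 0. They agree.
Inductive step: assume the claim holds for N = m, so S(m) = m(5m^2 - 2m - 3).
Then S(m+1) = S(m) + (m(15m + 11)) = (m(5m^2 - 2m - 3)) + (m(15m + 11)).
Simplifying, S(m+1) = m(m + 1)(5m + 8) = (m+1)((m+1) - 1)(5(m+1) + 3),
which is the closed form with N = m+1.
Hence, by induction on N, the claim holds for every N ≥ 1.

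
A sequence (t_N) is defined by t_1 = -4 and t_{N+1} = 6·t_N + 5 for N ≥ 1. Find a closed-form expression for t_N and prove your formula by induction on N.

Computing the first terms: t_1 = -4, t_2 = -19, t_3 = -109. This suggests t_N = -3·6^(N - 1) - 1.
Base step (N = 1): the formula gives -4 = -4 = t_1.
For the inductive step, assume it holds for an arbitrary r ≥ 1, so t_r = -3·6^(r - 1) - 1.
Then t_{r+1} = 6·t_r + 5 = 6·(-3·6^(r - 1) - 1) + 5 = -3·6^r - 1 = -3·6^((r+1) - 1) - 1,
which is the claimed formula at N = r+1.
By induction, the statement is established for all N ≥ 1.

t_N = -3·6^(N - 1) - 1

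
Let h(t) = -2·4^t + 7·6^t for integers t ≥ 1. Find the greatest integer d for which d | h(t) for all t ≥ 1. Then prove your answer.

d = 2

Computing the first values: h(1) = 34 and h(2) = 220; gcd(34, 220) = 2, so d ≤ 2.
We prove 2 | -2·4^t + 7·6^t for all t ≥ 1 by induction on t.
Base case (t = 1): h(1) = 34 = 2·(17), so 2 | h(1).
Inductive step: suppose the statement holds for some m ≥ 1, i.e. 2 | h(m). Then
h(m+1) − 6·h(m) = (-2·4^(m+1) + 7·6^(m+1)) − 6·(-2·4^m + 7·6^m) = (-2)·4^m·(4 − 6) = (4)·4^m. Since 2 | h(m) by the inductive hypothesis, 2 | 6·h(m); and 2 | 4 since 4 = 2·2. Therefore 2 | h(m+1).
Hence, by induction on t, the claim holds for every t ≥ 1.
Therefore the largest such d is 2.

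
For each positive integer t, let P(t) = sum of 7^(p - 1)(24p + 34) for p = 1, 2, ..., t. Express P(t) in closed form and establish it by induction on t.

P(t) = 7^t(4t + 5) - 5

We claim P(t) = 7^t(4t + 5) - 5 for all t ≥ 1.
Base step (t = 1): P(1) = 58, and the closed form gives 58. They agree.
Inductive step: assume the claim holds for t = p, so P(p) = 7^p(4p + 5) - 5.
Then P(p+1) = P(p) + (7^p(24p + 58)) = (7^p(4p + 5) - 5) + (7^p(24p + 58)).
Simplifying, P(p+1) = 28·7^p·p + 63·7^p - 5 = 7^(p+1)(4(p+1) + 5) - 5,
which is the closed form with t = p+1.
By the principle of mathematical induction, the result holds for all t ≥ 1.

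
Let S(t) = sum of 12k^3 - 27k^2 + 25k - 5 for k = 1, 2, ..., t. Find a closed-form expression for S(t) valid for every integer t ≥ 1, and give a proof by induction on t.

S(t) = t(3t^3 - 3t^2 + 2t + 3)

We claim S(t) = t(3t^3 - 3t^2 + 2t + 3) for all t ≥ 1.
For the base case t = 1: S(1) = 5, and the closed form gives 5. They agree.
Inductive step: suppose the statement holds for some k ≥ 1, so S(k) = k(3k^3 - 3k^2 + 2k + 3).
Then S(k+1) = S(k) + (12k^3 + 9k^2 + 7k + 5) = (k(3k^3 - 3k^2 + 2k + 3)) + (12k^3 + 9k^2 + 7k + 5).
Simplifying, S(k+1) = (k + 1)(3k^3 + 6k^2 + 5k + 5) = (k+1)(3(k+1)^3 - 3(k+1)^2 + 2(k+1) + 3),
which is the closed form with t = k+1.
Hence, by induction on t, the claim holds for every t ≥ 1.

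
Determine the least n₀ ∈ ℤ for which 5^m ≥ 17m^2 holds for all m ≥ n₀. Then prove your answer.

n₀ = 4

At m = 3: 125 < 153, so the inequality fails and n₀ ≥ 4. We prove 5^m ≥ 17m^2 for all m ≥ 4.
When m = 4: 5^m = 625 and 17m^2 = 272, so 625 ≥ 272.
For the inductive step, assume it holds for an arbitrary p ≥ 4, so 5^p ≥ 17p^2.
Then 5^(p + 1) = 5·(5^p) ≥ 5·(17p^2).
Also, for p ≥ 4 we have 5·(17p^2) ≥ 17(p+1)^2, since 5 ≥ (1 + 1/p)^2 for all p ≥ 4.
Combining, 5^(p + 1) ≥ 17(p+1)^2.
By induction, the statement is established for all m ≥ 4.
Hence the smallest such n₀ is 4.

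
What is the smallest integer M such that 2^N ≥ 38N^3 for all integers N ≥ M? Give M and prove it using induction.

At N = 17: 131072 < 186694, so the inequality fails and M ≥ 18. We prove 2^N ≥ 38N^3 for all N ≥ 18.
When N = 18: 2^N = 262144 and 38N^3 = 221616, so 262144 ≥ 221616.
Inductive step: assume the claim holds for N = i, so 2^i ≥ 38i^3.
Then 2^(i + 1) = 2·(2^i) ≥ 2·(38i^3).
Also, for i ≥ 18 we have 2·(38i^3) ≥ 38(i+1)^3, since 2 ≥ (1 + 1/i)^3 for all i ≥ 18.
Combining, 2^(i + 1) ≥ 38(i+1)^3.
Hence, by induction on N, the claim holds for every N ≥ 18.
Hence the smallest such M is 18.

M = 18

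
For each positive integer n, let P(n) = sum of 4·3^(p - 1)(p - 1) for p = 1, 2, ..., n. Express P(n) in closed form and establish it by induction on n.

P(n) = 3^n(2n - 3) + 3

We claim P(n) = 3^n(2n - 3) + 3 for all n ≥ 1.
Base step (n = 1): P(1) = 0, and the closed form gives 0. They agree.
Inductive step: suppose the statement holds for some p ≥ 1, so P(p) = 3^p(2p - 3) + 3.
Then P(p+1) = P(p) + (4·3^p·p) = (3^p(2p - 3) + 3) + (4·3^p·p).
Simplifying, P(p+1) = 6·3^p·p - 3·3^p + 3 = 3^(p+1)(2(p+1) - 3) + 3,
which is the closed form with n = p+1.
By induction, the statement is established for all n ≥ 1.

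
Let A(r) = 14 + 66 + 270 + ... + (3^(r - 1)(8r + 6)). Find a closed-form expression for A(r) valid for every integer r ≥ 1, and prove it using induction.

A(r) = 3^r(4r + 1) - 1

We claim A(r) = 3^r(4r + 1) - 1 for all r ≥ 1.
Base case (r = 1): A(1) = 14, and the closed form gives 14. They agree.
For the inductive step, assume it holds for an arbitrary p ≥ 1, so A(p) = 3^p(4p + 1) - 1.
Then A(p+1) = A(p) + (3^p(8p + 14)) = (3^p(4p + 1) - 1) + (3^p(8p + 14)).
Simplifying, A(p+1) = 12·3^p·p + 15·3^p - 1 = 3^(p+1)(4(p+1) + 1) - 1,
which is the closed form with r = p+1.
Hence, by induction on r, the claim holds for every r ≥ 1.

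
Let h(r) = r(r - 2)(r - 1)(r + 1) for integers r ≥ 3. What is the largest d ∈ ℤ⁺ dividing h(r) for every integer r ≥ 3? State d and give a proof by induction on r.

Computing the first values: h(3) = 24 and h(4) = 120; gcd(24, 120) = 24, so d ≤ 24.
We prove 24 | r(r - 2)(r - 1)(r + 1) for all r ≥ 3 by induction on r.
When r = 3: h(3) = 24 = 24·(1), so 24 | h(3).
Inductive step: suppose the statement holds for some p ≥ 3, i.e. 24 | h(p). Then
h(p+1) − h(p) = (p-1)·p·(p+1)·(p+2) − (p-2)·(p-1)·p·(p+1) = (p-1)·p·(p+1)·[(p+2) − (p-2)] = 4·(p-1)·p·(p+1). The product of 3 consecutive integers is divisible by (3)! = 6, so h(p+1) − h(p) is divisible by 4·6 = 24. By the inductive hypothesis 24 | h(p), hence 24 | h(p+1).
By the principle of mathematical induction, the result holds for all r ≥ 3.
Therefore the largest such d is 24.

d = 24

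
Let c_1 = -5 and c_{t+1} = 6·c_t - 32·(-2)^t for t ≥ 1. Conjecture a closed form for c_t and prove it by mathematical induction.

Computing the first terms: c_1 = -5, c_2 = 34, c_3 = 76. This suggests c_t = (-2)^(t + 2) + 3·6^(t - 1).
For the base case t = 1: the formula gives -5 = -5 = c_1.
Inductive step: suppose the statement holds for some r ≥ 1, so c_r = (-2)^(r + 2) + 3·6^(r - 1).
Then c_{r+1} = 6·c_r - 32·(-2)^r = 6·((-2)^(r + 2) + 3·6^(r - 1)) - 32·(-2)^r = (-2)^(r + 3) + 3·6^r = (-2)^((r+1) + 2) + 3·6^((r+1) - 1),
which is the claimed formula at t = r+1.
By the principle of mathematical induction, the result holds for all t ≥ 1.

c_t = (-2)^(t + 2) + 3·6^(t - 1)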